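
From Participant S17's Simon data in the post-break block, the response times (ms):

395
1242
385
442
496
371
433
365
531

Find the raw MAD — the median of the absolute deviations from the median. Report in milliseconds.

62 ms

Sorted: 365, 371, 385, 395, 433, 442, 496, 531, 1242 → median = 433
|x − 433|: 38, 809, 48, 9, 63, 62, 0, 68, 98
Sorted deviations: 0, 9, 38, 48, 62, 63, 68, 98, 809 → MAD = 62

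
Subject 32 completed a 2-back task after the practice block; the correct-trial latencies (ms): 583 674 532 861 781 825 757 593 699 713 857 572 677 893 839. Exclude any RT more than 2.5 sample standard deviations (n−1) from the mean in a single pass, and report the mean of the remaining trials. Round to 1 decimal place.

723.7 ms

n = 15, ΣRT = 10856, M = 723.733
Σ(x−M)² = 195246.93; s = √(195246.93/14) = 118.094
Cutoffs: 723.733 ± 2.5·118.094 → [428.5, 1019.0]
No RTs fall outside the cutoffs; all 15 retained. Mean = 10856/15 = 723.733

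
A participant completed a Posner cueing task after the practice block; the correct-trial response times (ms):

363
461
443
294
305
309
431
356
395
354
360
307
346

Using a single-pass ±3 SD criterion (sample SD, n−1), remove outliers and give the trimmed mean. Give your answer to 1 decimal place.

363.4 ms

n = 13, ΣRT = 4724, M = 363.385
Σ(x−M)² = 36255.08; s = √(36255.08/12) = 54.966
Cutoffs: 363.385 ± 3·54.966 → [198.5, 528.3]
No RTs fall outside the cutoffs; all 13 retained. Mean = 4724/13 = 363.385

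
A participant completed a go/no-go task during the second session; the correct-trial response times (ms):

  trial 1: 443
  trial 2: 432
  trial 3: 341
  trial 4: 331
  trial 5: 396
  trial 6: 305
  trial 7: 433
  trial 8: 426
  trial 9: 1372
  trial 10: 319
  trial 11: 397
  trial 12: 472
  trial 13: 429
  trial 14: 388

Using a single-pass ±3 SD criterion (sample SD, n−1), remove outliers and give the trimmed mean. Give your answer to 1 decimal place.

393.2 ms

n = 14, ΣRT = 6484, M = 463.143
Σ(x−M)² = 923625.71; s = √(923625.71/13) = 266.549
Cutoffs: 463.143 ± 3·266.549 → [-336.5, 1262.8]
Outside: 1372 → excluded.
Retained (n=13): Σ = 5112, mean = 5112/13 = 393.231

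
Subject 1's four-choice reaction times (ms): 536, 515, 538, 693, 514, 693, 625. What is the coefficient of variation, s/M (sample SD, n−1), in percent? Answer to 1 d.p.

13.8%

n = 7, Σ = 4114, M = 587.7143
Σ(x−M)² = 39427.429; s = √(39427.429/6) = 81.0632
CV = 81.0632 / 587.7143 = 0.13793 = 13.793%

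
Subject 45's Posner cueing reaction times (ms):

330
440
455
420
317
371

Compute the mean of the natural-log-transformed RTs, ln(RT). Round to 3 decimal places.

5.954

ln(RT): 5.7991, 6.0868, 6.1203, 6.0403, 5.7589, 5.9162
Σ ln(RT) = 35.7215
Mean = 35.7215/6 = 5.95359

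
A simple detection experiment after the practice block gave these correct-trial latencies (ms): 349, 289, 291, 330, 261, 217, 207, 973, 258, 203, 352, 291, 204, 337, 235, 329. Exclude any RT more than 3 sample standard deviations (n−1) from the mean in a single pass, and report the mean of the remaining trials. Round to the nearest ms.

277 ms

n = 16, ΣRT = 5126, M = 320.375
Σ(x−M)² = 496457.75; s = √(496457.75/15) = 181.926
Cutoffs: 320.375 ± 3·181.926 → [-225.4, 866.2]
Outside: 973 → excluded.
Retained (n=15): Σ = 4153, mean = 4153/15 = 276.867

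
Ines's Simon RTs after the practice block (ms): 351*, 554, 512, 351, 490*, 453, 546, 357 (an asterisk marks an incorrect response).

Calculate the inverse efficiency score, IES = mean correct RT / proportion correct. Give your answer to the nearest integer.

Correct trials (n=6): 554, 512, 351, 453, 546, 357
Mean correct RT = 2773/6 = 462.1667 ms
Proportion correct = 6/8
IES = 462.1667 / (6/8) = 616.222 ms

616 ms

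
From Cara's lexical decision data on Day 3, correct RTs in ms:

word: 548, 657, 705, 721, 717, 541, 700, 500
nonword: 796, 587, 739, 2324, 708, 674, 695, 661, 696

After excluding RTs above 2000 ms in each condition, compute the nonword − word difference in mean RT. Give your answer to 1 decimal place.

58.4 ms

nonword: exclude 2324
M(word) = 5089/8 = 636.125
M(nonword) = 5556/8 = 694.500
Difference = 694.500 − 636.125 = 58.375 ms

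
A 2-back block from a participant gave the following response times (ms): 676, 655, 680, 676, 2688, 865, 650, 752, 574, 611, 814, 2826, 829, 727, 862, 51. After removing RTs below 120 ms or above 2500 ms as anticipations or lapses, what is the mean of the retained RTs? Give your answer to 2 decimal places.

Excluded: 51, 2688, 2826
Retained (n=13): Σ = 9371
Mean = 9371/13 = 720.8462

720.85 ms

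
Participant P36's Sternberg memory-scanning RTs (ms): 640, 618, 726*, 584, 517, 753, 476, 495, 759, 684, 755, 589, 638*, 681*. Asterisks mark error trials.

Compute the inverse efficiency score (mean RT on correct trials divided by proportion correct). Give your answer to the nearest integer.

795 ms

Correct trials (n=11): 640, 618, 584, 517, 753, 476, 495, 759, 684, 755, 589
Mean correct RT = 6870/11 = 624.5455 ms
Proportion correct = 11/14
IES = 624.5455 / (11/14) = 794.876 ms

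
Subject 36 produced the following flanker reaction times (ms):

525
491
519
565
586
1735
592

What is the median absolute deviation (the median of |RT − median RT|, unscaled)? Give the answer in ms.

Sorted: 491, 519, 525, 565, 586, 592, 1735 → median = 565
|x − 565|: 40, 74, 46, 0, 21, 1170, 27
Sorted deviations: 0, 21, 27, 40, 46, 74, 1170 → MAD = 40

40 ms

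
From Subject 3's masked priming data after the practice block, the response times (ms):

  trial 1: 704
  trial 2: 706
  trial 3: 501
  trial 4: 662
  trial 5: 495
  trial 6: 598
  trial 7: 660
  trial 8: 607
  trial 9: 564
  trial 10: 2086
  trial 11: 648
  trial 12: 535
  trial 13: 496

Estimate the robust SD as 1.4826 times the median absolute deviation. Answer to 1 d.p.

Sorted: 495, 496, 501, 535, 564, 598, 607, 648, 660, 662, 704, 706, 2086 → median = 607
|x − 607| sorted: 0, 9, 41, 43, 53, 55, 72, 97, 99, 106, 111, 112, 1479 → MAD = 72
Robust SD ≈ 1.4826 × 72 = 106.747

106.7 ms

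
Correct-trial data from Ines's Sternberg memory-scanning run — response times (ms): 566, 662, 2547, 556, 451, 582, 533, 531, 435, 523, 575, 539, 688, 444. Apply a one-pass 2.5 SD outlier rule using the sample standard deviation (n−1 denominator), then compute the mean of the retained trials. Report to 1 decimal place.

n = 14, ΣRT = 9632, M = 688.000
Σ(x−M)² = 3790684.00; s = √(3790684.00/13) = 539.992
Cutoffs: 688.000 ± 2.5·539.992 → [-662.0, 2038.0]
Outside: 2547 → excluded.
Retained (n=13): Σ = 7085, mean = 7085/13 = 545.000

545.0 ms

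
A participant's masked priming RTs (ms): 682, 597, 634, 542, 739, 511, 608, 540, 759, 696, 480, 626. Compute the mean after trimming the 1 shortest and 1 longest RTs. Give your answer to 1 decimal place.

Sorted: 480, 511, 540, 542, 597, 608, 626, 634, 682, 696, 739, 759
Drop lowest 1 (480) and highest 1 (759)
Remaining (n=10): Σ = 6175, mean = 6175/10 = 617.500

617.5 ms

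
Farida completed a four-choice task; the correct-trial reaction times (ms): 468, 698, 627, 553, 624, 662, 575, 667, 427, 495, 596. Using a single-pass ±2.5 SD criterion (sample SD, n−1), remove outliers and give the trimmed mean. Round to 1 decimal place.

581.1 ms

n = 11, ΣRT = 6392, M = 581.091
Σ(x−M)² = 76536.91; s = √(76536.91/10) = 87.485
Cutoffs: 581.091 ± 2.5·87.485 → [362.4, 799.8]
No RTs fall outside the cutoffs; all 11 retained. Mean = 6392/11 = 581.091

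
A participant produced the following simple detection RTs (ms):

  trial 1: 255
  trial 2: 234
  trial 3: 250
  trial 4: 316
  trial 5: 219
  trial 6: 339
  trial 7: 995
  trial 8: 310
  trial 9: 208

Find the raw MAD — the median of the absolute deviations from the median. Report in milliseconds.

47 ms

Sorted: 208, 219, 234, 250, 255, 310, 316, 339, 995 → median = 255
|x − 255|: 0, 21, 5, 61, 36, 84, 740, 55, 47
Sorted deviations: 0, 5, 21, 36, 47, 55, 61, 84, 740 → MAD = 47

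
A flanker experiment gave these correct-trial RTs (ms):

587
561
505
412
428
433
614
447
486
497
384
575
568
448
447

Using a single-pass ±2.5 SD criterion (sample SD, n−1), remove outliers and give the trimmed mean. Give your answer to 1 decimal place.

n = 15, ΣRT = 7392, M = 492.800
Σ(x−M)² = 73182.40; s = √(73182.40/14) = 72.300
Cutoffs: 492.800 ± 2.5·72.300 → [312.0, 673.6]
No RTs fall outside the cutoffs; all 15 retained. Mean = 7392/15 = 492.800

492.8 ms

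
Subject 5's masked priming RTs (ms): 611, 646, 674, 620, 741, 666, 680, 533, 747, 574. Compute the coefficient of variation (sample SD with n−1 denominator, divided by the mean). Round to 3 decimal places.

0.104

n = 10, Σ = 6492, M = 649.2000
Σ(x−M)² = 41317.600; s = √(41317.600/9) = 67.7558
CV = 67.7558 / 649.2000 = 0.10437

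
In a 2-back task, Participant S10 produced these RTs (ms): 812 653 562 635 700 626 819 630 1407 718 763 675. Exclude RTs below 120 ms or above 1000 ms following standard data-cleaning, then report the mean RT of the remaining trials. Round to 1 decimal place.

Excluded: 1407
Retained (n=11): Σ = 7593
Mean = 7593/11 = 690.2727

690.3 ms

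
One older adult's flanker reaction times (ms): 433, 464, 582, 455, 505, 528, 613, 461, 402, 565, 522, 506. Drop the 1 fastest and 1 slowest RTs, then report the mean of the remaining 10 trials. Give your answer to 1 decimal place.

502.1 ms

Sorted: 402, 433, 455, 461, 464, 505, 506, 522, 528, 565, 582, 613
Drop lowest 1 (402) and highest 1 (613)
Remaining (n=10): Σ = 5021, mean = 5021/10 = 502.100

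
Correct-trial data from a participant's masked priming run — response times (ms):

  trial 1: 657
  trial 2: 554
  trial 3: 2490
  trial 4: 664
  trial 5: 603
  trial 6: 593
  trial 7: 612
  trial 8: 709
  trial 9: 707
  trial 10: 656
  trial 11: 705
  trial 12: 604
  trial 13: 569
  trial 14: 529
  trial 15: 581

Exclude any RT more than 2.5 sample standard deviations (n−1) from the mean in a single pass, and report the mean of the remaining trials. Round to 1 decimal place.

624.5 ms

n = 15, ΣRT = 11233, M = 748.867
Σ(x−M)² = 3293213.73; s = √(3293213.73/14) = 485.005
Cutoffs: 748.867 ± 2.5·485.005 → [-463.6, 1961.4]
Outside: 2490 → excluded.
Retained (n=14): Σ = 8743, mean = 8743/14 = 624.500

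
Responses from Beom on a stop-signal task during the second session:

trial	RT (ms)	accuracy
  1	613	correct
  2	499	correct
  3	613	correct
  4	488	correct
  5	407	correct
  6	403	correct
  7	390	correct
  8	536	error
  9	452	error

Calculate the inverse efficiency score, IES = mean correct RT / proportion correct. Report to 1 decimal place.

Correct trials (n=7): 613, 499, 613, 488, 407, 403, 390
Mean correct RT = 3413/7 = 487.5714 ms
Proportion correct = 7/9
IES = 487.5714 / (7/9) = 626.878 ms

626.9 ms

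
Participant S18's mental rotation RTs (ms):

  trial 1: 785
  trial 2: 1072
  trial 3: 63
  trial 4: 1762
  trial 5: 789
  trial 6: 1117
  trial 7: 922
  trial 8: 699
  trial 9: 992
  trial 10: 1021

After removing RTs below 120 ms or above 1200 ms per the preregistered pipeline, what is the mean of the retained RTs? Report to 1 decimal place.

924.6 ms

Excluded: 63, 1762
Retained (n=8): Σ = 7397
Mean = 7397/8 = 924.6250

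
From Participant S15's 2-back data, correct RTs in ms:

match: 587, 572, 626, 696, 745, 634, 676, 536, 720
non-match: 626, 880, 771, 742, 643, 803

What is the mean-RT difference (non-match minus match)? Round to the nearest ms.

M(match) = 5792/9 = 643.556
M(non-match) = 4465/6 = 744.167
Difference = 744.167 − 643.556 = 100.611 ms

101 ms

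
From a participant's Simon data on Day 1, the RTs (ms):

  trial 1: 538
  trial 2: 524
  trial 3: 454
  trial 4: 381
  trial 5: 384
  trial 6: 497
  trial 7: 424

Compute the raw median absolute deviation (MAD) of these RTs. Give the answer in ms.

70 ms

Sorted: 381, 384, 424, 454, 497, 524, 538 → median = 454
|x − 454|: 84, 70, 0, 73, 70, 43, 30
Sorted deviations: 0, 30, 43, 70, 70, 73, 84 → MAD = 70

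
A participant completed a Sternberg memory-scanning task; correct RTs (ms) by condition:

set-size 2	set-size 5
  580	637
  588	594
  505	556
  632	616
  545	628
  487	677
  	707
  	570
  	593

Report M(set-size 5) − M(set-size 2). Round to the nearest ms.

M(set-size 2) = 3337/6 = 556.167
M(set-size 5) = 5578/9 = 619.778
Difference = 619.778 − 556.167 = 63.611 ms

64 ms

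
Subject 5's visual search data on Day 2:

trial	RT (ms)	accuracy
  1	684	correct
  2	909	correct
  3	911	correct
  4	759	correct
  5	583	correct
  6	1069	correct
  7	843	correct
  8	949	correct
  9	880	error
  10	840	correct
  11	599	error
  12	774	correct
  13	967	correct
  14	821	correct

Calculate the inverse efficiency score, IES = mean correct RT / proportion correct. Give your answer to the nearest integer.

Correct trials (n=12): 684, 909, 911, 759, 583, 1069, 843, 949, 840, 774, 967, 821
Mean correct RT = 10109/12 = 842.4167 ms
Proportion correct = 12/14
IES = 842.4167 / (12/14) = 982.819 ms

983 ms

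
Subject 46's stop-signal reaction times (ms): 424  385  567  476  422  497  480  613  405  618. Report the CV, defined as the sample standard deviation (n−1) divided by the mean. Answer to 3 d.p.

n = 10, Σ = 4887, M = 488.7000
Σ(x−M)² = 65000.100; s = √(65000.100/9) = 84.9837
CV = 84.9837 / 488.7000 = 0.17390

0.174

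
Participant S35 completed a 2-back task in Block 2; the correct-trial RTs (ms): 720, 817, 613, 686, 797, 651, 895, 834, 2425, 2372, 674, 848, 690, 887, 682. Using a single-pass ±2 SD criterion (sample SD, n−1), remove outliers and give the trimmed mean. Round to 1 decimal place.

753.4 ms

n = 15, ΣRT = 14591, M = 972.733
Σ(x−M)² = 4803074.93; s = √(4803074.93/14) = 585.728
Cutoffs: 972.733 ± 2·585.728 → [-198.7, 2144.2]
Outside: 2372, 2425 → excluded.
Retained (n=13): Σ = 9794, mean = 9794/13 = 753.385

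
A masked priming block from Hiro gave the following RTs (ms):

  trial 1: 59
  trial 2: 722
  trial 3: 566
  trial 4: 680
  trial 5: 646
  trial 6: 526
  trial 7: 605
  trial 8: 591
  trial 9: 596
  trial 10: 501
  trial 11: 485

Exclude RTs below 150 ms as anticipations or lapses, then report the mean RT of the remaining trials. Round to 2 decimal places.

591.80 ms

Excluded: 59
Retained (n=10): Σ = 5918
Mean = 5918/10 = 591.8000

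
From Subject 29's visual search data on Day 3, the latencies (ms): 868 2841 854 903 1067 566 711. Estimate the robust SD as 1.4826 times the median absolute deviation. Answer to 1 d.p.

232.8 ms

Sorted: 566, 711, 854, 868, 903, 1067, 2841 → median = 868
|x − 868| sorted: 0, 14, 35, 157, 199, 302, 1973 → MAD = 157
Robust SD ≈ 1.4826 × 157 = 232.768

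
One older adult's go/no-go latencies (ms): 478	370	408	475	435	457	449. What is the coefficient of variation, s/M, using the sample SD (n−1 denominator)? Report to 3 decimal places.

n = 7, Σ = 3072, M = 438.8571
Σ(x−M)² = 8978.857; s = √(8978.857/6) = 38.6843
CV = 38.6843 / 438.8571 = 0.08815

0.088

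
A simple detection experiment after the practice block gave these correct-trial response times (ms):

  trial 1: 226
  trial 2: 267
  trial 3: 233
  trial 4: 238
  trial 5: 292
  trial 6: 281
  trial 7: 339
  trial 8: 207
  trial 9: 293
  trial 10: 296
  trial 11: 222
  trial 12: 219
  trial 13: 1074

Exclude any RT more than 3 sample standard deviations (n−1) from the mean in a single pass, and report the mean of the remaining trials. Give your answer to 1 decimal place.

259.4 ms

n = 13, ΣRT = 4187, M = 322.077
Σ(x−M)² = 630942.92; s = √(630942.92/12) = 229.300
Cutoffs: 322.077 ± 3·229.300 → [-365.8, 1010.0]
Outside: 1074 → excluded.
Retained (n=12): Σ = 3113, mean = 3113/12 = 259.417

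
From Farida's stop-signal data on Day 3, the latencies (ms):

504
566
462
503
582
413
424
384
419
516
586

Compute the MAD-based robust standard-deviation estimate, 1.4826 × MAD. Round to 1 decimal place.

Sorted: 384, 413, 419, 424, 462, 503, 504, 516, 566, 582, 586 → median = 503
|x − 503| sorted: 0, 1, 13, 41, 63, 79, 79, 83, 84, 90, 119 → MAD = 79
Robust SD ≈ 1.4826 × 79 = 117.125

117.1 ms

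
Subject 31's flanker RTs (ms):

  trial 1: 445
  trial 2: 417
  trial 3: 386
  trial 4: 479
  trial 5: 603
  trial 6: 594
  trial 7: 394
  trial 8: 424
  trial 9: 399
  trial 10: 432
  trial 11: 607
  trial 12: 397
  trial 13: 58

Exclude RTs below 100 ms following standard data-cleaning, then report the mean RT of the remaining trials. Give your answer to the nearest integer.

465 ms

Excluded: 58
Retained (n=12): Σ = 5577
Mean = 5577/12 = 464.7500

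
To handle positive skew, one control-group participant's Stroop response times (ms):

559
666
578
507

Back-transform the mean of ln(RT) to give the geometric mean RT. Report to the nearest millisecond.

ln(RT): 6.3261, 6.5013, 6.3596, 6.2285
Mean ln(RT) = 25.4155/4 = 6.35388
Geometric mean = exp(6.35388) = 574.72 ms

575 ms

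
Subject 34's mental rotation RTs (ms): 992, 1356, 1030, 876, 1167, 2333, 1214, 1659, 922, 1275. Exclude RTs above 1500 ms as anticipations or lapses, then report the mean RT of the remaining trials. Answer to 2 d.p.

Excluded: 1659, 2333
Retained (n=8): Σ = 8832
Mean = 8832/8 = 1104.0000

1104.00 ms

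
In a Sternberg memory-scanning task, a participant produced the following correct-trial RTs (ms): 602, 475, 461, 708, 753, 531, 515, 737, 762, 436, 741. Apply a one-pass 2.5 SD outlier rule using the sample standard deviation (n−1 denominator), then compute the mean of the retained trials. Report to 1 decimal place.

n = 11, ΣRT = 6721, M = 611.000
Σ(x−M)² = 172468.00; s = √(172468.00/10) = 131.327
Cutoffs: 611.000 ± 2.5·131.327 → [282.7, 939.3]
No RTs fall outside the cutoffs; all 11 retained. Mean = 6721/11 = 611.000

611.0 ms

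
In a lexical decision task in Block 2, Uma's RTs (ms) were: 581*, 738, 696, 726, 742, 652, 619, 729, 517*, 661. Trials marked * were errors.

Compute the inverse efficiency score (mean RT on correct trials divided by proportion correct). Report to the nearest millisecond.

869 ms

Correct trials (n=8): 738, 696, 726, 742, 652, 619, 729, 661
Mean correct RT = 5563/8 = 695.3750 ms
Proportion correct = 8/10
IES = 695.3750 / (8/10) = 869.219 ms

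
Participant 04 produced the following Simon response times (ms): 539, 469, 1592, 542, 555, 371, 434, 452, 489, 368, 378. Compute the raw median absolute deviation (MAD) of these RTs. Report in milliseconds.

73 ms

Sorted: 368, 371, 378, 434, 452, 469, 489, 539, 542, 555, 1592 → median = 469
|x − 469|: 70, 0, 1123, 73, 86, 98, 35, 17, 20, 101, 91
Sorted deviations: 0, 17, 20, 35, 70, 73, 86, 91, 98, 101, 1123 → MAD = 73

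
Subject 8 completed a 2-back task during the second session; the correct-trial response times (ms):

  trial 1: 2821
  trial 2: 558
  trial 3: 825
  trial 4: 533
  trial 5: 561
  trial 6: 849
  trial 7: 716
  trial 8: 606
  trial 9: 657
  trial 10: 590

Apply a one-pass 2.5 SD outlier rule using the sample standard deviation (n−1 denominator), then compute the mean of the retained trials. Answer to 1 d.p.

n = 10, ΣRT = 8716, M = 871.600
Σ(x−M)² = 4332416.40; s = √(4332416.40/9) = 693.815
Cutoffs: 871.600 ± 2.5·693.815 → [-862.9, 2606.1]
Outside: 2821 → excluded.
Retained (n=9): Σ = 5895, mean = 5895/9 = 655.000

655.0 ms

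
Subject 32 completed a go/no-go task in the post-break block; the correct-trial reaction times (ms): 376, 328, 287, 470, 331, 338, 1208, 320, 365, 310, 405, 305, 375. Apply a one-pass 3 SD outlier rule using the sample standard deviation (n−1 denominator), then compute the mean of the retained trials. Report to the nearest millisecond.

351 ms

n = 13, ΣRT = 5418, M = 416.769
Σ(x−M)² = 706642.31; s = √(706642.31/12) = 242.666
Cutoffs: 416.769 ± 3·242.666 → [-311.2, 1144.8]
Outside: 1208 → excluded.
Retained (n=12): Σ = 4210, mean = 4210/12 = 350.833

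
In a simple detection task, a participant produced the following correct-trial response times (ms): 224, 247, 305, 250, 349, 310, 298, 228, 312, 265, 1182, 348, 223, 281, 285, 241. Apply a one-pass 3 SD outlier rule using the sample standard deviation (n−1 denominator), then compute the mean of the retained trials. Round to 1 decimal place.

n = 16, ΣRT = 5348, M = 334.250
Σ(x−M)² = 791623.00; s = √(791623.00/15) = 229.728
Cutoffs: 334.250 ± 3·229.728 → [-354.9, 1023.4]
Outside: 1182 → excluded.
Retained (n=15): Σ = 4166, mean = 4166/15 = 277.733

277.7 ms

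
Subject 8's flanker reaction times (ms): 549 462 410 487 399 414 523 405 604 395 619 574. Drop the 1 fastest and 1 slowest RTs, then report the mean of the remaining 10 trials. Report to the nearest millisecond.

483 ms

Sorted: 395, 399, 405, 410, 414, 462, 487, 523, 549, 574, 604, 619
Drop lowest 1 (395) and highest 1 (619)
Remaining (n=10): Σ = 4827, mean = 4827/10 = 482.700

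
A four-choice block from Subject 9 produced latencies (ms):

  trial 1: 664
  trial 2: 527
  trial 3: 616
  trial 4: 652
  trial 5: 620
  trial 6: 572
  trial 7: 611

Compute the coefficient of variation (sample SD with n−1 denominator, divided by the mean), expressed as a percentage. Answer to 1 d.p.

7.7%

n = 7, Σ = 4262, M = 608.8571
Σ(x−M)² = 13140.857; s = √(13140.857/6) = 46.7990
CV = 46.7990 / 608.8571 = 0.07686 = 7.686%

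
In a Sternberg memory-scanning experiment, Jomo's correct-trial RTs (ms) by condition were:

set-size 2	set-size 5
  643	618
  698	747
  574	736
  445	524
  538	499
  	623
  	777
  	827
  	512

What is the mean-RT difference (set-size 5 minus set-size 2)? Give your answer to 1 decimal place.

71.8 ms

M(set-size 2) = 2898/5 = 579.600
M(set-size 5) = 5863/9 = 651.444
Difference = 651.444 − 579.600 = 71.844 ms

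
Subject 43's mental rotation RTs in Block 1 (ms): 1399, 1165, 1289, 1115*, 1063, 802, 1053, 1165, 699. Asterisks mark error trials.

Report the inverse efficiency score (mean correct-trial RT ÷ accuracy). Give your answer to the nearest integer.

Correct trials (n=8): 1399, 1165, 1289, 1063, 802, 1053, 1165, 699
Mean correct RT = 8635/8 = 1079.3750 ms
Proportion correct = 8/9
IES = 1079.3750 / (8/9) = 1214.297 ms

1214 ms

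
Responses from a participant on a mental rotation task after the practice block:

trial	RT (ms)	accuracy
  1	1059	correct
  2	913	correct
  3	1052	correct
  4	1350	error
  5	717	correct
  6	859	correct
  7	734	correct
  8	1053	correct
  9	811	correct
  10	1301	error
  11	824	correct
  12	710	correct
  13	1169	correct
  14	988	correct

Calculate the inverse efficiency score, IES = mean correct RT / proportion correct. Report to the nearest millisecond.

1059 ms

Correct trials (n=12): 1059, 913, 1052, 717, 859, 734, 1053, 811, 824, 710, 1169, 988
Mean correct RT = 10889/12 = 907.4167 ms
Proportion correct = 12/14
IES = 907.4167 / (12/14) = 1058.653 ms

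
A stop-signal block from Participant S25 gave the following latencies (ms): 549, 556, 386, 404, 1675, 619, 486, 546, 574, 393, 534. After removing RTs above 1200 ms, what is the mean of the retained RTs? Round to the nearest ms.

Excluded: 1675
Retained (n=10): Σ = 5047
Mean = 5047/10 = 504.7000

505 ms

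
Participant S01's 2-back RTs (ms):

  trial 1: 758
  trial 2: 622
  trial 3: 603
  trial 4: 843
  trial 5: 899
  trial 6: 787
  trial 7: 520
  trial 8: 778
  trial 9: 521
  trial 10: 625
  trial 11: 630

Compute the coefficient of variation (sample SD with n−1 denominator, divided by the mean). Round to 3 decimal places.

0.187

n = 11, Σ = 7586, M = 689.6364
Σ(x−M)² = 166344.545; s = √(166344.545/10) = 128.9746
CV = 128.9746 / 689.6364 = 0.18702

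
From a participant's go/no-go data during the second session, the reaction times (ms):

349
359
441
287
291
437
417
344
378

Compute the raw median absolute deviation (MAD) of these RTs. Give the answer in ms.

58 ms

Sorted: 287, 291, 344, 349, 359, 378, 417, 437, 441 → median = 359
|x − 359|: 10, 0, 82, 72, 68, 78, 58, 15, 19
Sorted deviations: 0, 10, 15, 19, 58, 68, 72, 78, 82 → MAD = 58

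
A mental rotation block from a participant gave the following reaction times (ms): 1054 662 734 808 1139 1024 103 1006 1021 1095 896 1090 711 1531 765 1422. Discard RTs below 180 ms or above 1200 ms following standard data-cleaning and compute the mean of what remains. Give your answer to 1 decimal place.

Excluded: 103, 1422, 1531
Retained (n=13): Σ = 12005
Mean = 12005/13 = 923.4615

923.5 ms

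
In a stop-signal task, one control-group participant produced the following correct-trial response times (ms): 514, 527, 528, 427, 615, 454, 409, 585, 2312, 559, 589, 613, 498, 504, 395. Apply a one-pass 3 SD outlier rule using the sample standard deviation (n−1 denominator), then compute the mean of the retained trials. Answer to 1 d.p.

n = 15, ΣRT = 9529, M = 635.267
Σ(x−M)² = 3081988.93; s = √(3081988.93/14) = 469.193
Cutoffs: 635.267 ± 3·469.193 → [-772.3, 2042.8]
Outside: 2312 → excluded.
Retained (n=14): Σ = 7217, mean = 7217/14 = 515.500

515.5 ms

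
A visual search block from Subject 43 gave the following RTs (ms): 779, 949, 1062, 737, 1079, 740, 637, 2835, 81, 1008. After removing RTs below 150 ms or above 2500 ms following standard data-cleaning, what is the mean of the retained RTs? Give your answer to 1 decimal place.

Excluded: 81, 2835
Retained (n=8): Σ = 6991
Mean = 6991/8 = 873.8750

873.9 ms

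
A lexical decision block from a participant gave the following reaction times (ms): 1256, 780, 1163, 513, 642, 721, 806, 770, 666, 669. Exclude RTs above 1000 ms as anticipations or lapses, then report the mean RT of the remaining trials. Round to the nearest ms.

696 ms

Excluded: 1163, 1256
Retained (n=8): Σ = 5567
Mean = 5567/8 = 695.8750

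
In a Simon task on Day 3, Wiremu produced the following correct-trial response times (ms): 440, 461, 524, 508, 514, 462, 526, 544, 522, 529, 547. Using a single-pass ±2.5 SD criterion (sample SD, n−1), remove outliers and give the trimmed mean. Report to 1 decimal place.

507.0 ms

n = 11, ΣRT = 5577, M = 507.000
Σ(x−M)² = 13008.00; s = √(13008.00/10) = 36.067
Cutoffs: 507.000 ± 2.5·36.067 → [416.8, 597.2]
No RTs fall outside the cutoffs; all 11 retained. Mean = 5577/11 = 507.000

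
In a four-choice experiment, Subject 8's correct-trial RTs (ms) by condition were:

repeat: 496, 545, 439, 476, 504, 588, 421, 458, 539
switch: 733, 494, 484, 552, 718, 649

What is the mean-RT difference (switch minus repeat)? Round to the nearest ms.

109 ms

M(repeat) = 4466/9 = 496.222
M(switch) = 3630/6 = 605.000
Difference = 605.000 − 496.222 = 108.778 ms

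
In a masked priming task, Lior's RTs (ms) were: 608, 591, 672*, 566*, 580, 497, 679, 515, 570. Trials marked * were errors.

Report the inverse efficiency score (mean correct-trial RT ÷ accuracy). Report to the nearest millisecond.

Correct trials (n=7): 608, 591, 580, 497, 679, 515, 570
Mean correct RT = 4040/7 = 577.1429 ms
Proportion correct = 7/9
IES = 577.1429 / (7/9) = 742.041 ms

742 ms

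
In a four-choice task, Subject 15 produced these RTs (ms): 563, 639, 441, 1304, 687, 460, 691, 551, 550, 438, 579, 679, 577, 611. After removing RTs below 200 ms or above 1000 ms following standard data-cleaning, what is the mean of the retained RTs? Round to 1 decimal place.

574.3 ms

Excluded: 1304
Retained (n=13): Σ = 7466
Mean = 7466/13 = 574.3077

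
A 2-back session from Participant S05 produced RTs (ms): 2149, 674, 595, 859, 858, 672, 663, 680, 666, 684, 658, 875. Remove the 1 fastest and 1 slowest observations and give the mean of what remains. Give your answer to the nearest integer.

729 ms

Sorted: 595, 658, 663, 666, 672, 674, 680, 684, 858, 859, 875, 2149
Drop lowest 1 (595) and highest 1 (2149)
Remaining (n=10): Σ = 7289, mean = 7289/10 = 728.900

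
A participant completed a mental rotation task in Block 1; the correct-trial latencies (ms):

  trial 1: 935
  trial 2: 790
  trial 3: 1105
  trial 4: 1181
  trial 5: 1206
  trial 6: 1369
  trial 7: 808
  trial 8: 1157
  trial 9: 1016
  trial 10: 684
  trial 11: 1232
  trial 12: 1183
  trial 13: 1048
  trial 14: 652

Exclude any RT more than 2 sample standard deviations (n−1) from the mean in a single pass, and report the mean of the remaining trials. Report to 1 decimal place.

1026.1 ms

n = 14, ΣRT = 14366, M = 1026.143
Σ(x−M)² = 633485.71; s = √(633485.71/13) = 220.748
Cutoffs: 1026.143 ± 2·220.748 → [584.6, 1467.6]
No RTs fall outside the cutoffs; all 14 retained. Mean = 14366/14 = 1026.143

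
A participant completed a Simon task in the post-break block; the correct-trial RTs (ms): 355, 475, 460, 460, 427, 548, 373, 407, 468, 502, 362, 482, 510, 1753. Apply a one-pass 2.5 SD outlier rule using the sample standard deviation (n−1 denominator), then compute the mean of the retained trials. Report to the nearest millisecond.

448 ms

n = 14, ΣRT = 7582, M = 541.571
Σ(x−M)² = 1623571.43; s = √(1623571.43/13) = 353.398
Cutoffs: 541.571 ± 2.5·353.398 → [-341.9, 1425.1]
Outside: 1753 → excluded.
Retained (n=13): Σ = 5829, mean = 5829/13 = 448.385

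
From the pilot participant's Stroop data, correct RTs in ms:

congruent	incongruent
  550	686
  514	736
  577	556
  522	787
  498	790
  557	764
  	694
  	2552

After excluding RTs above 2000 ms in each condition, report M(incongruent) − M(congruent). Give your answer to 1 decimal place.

incongruent: exclude 2552
M(congruent) = 3218/6 = 536.333
M(incongruent) = 5013/7 = 716.143
Difference = 716.143 − 536.333 = 179.810 ms

179.8 ms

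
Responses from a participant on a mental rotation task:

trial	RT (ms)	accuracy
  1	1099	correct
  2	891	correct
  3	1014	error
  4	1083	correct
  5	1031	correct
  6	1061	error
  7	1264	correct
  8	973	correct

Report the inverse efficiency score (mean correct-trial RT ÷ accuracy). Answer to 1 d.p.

Correct trials (n=6): 1099, 891, 1083, 1031, 1264, 973
Mean correct RT = 6341/6 = 1056.8333 ms
Proportion correct = 6/8
IES = 1056.8333 / (6/8) = 1409.111 ms

1409.1 ms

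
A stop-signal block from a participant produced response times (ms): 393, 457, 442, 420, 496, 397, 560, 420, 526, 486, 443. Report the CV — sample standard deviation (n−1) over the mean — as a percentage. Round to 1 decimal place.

n = 11, Σ = 5040, M = 458.1818
Σ(x−M)² = 28571.636; s = √(28571.636/10) = 53.4524
CV = 53.4524 / 458.1818 = 0.11666 = 11.666%

11.7%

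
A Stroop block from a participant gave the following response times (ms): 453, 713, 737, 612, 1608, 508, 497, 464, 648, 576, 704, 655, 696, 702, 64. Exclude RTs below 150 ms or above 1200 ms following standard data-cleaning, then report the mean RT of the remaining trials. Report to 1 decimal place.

Excluded: 64, 1608
Retained (n=13): Σ = 7965
Mean = 7965/13 = 612.6923

612.7 ms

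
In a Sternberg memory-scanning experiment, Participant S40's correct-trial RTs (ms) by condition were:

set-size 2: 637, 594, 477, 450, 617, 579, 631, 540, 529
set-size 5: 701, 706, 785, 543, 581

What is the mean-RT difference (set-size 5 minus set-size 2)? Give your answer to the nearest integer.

M(set-size 2) = 5054/9 = 561.556
M(set-size 5) = 3316/5 = 663.200
Difference = 663.200 − 561.556 = 101.644 ms

102 ms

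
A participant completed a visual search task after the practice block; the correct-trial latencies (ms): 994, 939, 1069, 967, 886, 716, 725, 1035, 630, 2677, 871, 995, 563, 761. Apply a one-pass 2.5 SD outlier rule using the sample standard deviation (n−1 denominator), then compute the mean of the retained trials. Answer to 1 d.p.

n = 14, ΣRT = 13828, M = 987.714
Σ(x−M)² = 3391980.86; s = √(3391980.86/13) = 510.805
Cutoffs: 987.714 ± 2.5·510.805 → [-289.3, 2264.7]
Outside: 2677 → excluded.
Retained (n=13): Σ = 11151, mean = 11151/13 = 857.769

857.8 ms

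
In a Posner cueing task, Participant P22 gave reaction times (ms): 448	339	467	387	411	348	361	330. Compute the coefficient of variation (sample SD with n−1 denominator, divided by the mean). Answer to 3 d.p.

0.133

n = 8, Σ = 3091, M = 386.3750
Σ(x−M)² = 18443.875; s = √(18443.875/7) = 51.3307
CV = 51.3307 / 386.3750 = 0.13285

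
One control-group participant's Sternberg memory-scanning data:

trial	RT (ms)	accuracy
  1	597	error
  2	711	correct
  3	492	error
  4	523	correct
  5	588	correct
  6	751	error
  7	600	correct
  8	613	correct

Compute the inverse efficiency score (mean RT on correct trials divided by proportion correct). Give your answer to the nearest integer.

971 ms

Correct trials (n=5): 711, 523, 588, 600, 613
Mean correct RT = 3035/5 = 607.0000 ms
Proportion correct = 5/8
IES = 607.0000 / (5/8) = 971.200 ms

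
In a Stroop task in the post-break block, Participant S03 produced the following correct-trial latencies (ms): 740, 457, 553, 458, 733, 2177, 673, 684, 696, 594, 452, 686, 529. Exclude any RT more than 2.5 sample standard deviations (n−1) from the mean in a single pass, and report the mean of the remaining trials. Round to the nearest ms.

605 ms

n = 13, ΣRT = 9432, M = 725.538
Σ(x−M)² = 2418139.23; s = √(2418139.23/12) = 448.900
Cutoffs: 725.538 ± 2.5·448.900 → [-396.7, 1847.8]
Outside: 2177 → excluded.
Retained (n=12): Σ = 7255, mean = 7255/12 = 604.583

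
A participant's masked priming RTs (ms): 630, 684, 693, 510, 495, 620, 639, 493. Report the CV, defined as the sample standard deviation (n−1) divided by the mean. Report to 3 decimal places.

n = 8, Σ = 4764, M = 595.5000
Σ(x−M)² = 48938.000; s = √(48938.000/7) = 83.6131
CV = 83.6131 / 595.5000 = 0.14041

0.140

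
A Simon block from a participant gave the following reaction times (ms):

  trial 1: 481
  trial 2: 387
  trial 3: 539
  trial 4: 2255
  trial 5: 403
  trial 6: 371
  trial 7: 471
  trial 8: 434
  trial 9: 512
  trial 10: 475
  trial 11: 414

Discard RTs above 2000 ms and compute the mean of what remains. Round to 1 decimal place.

Excluded: 2255
Retained (n=10): Σ = 4487
Mean = 4487/10 = 448.7000

448.7 ms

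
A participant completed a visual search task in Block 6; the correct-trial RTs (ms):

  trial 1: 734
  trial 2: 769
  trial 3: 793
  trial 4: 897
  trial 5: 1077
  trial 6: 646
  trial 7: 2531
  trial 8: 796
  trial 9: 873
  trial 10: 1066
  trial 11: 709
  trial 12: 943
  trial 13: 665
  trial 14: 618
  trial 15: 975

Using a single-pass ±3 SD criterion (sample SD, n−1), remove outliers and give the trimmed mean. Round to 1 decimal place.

825.8 ms

n = 15, ΣRT = 14092, M = 939.467
Σ(x−M)² = 3006621.73; s = √(3006621.73/14) = 463.421
Cutoffs: 939.467 ± 3·463.421 → [-450.8, 2329.7]
Outside: 2531 → excluded.
Retained (n=14): Σ = 11561, mean = 11561/14 = 825.786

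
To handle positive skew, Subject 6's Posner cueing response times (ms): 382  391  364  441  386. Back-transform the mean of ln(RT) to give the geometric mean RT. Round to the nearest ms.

ln(RT): 5.9454, 5.9687, 5.8972, 6.0890, 5.9558
Mean ln(RT) = 29.8562/5 = 5.97123
Geometric mean = exp(5.97123) = 391.99 ms

392 ms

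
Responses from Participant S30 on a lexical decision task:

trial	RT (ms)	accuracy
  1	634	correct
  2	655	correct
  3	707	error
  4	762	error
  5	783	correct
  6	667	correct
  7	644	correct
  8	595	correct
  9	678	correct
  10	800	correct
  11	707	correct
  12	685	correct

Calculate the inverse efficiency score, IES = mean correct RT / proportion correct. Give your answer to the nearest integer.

822 ms

Correct trials (n=10): 634, 655, 783, 667, 644, 595, 678, 800, 707, 685
Mean correct RT = 6848/10 = 684.8000 ms
Proportion correct = 10/12
IES = 684.8000 / (10/12) = 821.760 ms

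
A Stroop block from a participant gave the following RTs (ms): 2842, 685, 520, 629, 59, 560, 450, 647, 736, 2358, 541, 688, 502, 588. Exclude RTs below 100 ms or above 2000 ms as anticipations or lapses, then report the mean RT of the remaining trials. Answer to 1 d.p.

Excluded: 59, 2358, 2842
Retained (n=11): Σ = 6546
Mean = 6546/11 = 595.0909

595.1 ms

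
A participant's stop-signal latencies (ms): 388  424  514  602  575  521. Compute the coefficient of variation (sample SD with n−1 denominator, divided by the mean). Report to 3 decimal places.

n = 6, Σ = 3024, M = 504.0000
Σ(x−M)² = 34890.000; s = √(34890.000/5) = 83.5344
CV = 83.5344 / 504.0000 = 0.16574

0.166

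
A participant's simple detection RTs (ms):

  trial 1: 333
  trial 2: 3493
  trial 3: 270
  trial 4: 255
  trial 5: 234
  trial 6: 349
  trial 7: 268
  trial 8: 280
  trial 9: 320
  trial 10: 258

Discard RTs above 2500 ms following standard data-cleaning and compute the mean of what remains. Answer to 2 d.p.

Excluded: 3493
Retained (n=9): Σ = 2567
Mean = 2567/9 = 285.2222

285.22 ms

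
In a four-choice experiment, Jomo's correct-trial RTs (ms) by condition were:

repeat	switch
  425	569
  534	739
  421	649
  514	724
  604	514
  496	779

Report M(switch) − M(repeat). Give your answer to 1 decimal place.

M(repeat) = 2994/6 = 499.000
M(switch) = 3974/6 = 662.333
Difference = 662.333 − 499.000 = 163.333 ms

163.3 ms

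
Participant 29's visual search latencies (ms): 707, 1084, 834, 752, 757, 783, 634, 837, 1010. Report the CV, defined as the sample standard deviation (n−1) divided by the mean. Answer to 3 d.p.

n = 9, Σ = 7398, M = 822.0000
Σ(x−M)² = 163572.000; s = √(163572.000/8) = 142.9913
CV = 142.9913 / 822.0000 = 0.17396

0.174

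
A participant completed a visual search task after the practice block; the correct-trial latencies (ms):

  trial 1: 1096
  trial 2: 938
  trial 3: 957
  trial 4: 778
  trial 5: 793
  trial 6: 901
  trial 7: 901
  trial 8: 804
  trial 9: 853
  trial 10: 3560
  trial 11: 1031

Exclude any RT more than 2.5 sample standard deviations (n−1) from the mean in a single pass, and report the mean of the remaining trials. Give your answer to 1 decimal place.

905.2 ms

n = 11, ΣRT = 12612, M = 1146.545
Σ(x−M)² = 6504998.73; s = √(6504998.73/10) = 806.536
Cutoffs: 1146.545 ± 2.5·806.536 → [-869.8, 3162.9]
Outside: 3560 → excluded.
Retained (n=10): Σ = 9052, mean = 9052/10 = 905.200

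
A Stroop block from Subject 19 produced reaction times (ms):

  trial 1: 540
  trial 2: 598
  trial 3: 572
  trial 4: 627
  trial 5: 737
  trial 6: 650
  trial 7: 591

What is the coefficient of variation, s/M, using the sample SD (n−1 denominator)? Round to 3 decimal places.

n = 7, Σ = 4315, M = 616.4286
Σ(x−M)² = 24577.714; s = √(24577.714/6) = 64.0022
CV = 64.0022 / 616.4286 = 0.10383

0.104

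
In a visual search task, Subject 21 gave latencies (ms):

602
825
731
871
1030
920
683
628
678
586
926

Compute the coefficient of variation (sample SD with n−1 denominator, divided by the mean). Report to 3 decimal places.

0.196

n = 11, Σ = 8480, M = 770.9091
Σ(x−M)² = 227450.909; s = √(227450.909/10) = 150.8148
CV = 150.8148 / 770.9091 = 0.19563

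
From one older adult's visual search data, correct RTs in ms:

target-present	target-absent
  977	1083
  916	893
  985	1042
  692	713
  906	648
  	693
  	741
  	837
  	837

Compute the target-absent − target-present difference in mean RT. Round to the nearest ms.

-63 ms

M(target-present) = 4476/5 = 895.200
M(target-absent) = 7487/9 = 831.889
Difference = 831.889 − 895.200 = -63.311 ms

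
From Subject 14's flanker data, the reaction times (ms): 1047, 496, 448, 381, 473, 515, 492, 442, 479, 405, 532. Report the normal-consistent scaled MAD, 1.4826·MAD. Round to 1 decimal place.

Sorted: 381, 405, 442, 448, 473, 479, 492, 496, 515, 532, 1047 → median = 479
|x − 479| sorted: 0, 6, 13, 17, 31, 36, 37, 53, 74, 98, 568 → MAD = 36
Robust SD ≈ 1.4826 × 36 = 53.374

53.4 ms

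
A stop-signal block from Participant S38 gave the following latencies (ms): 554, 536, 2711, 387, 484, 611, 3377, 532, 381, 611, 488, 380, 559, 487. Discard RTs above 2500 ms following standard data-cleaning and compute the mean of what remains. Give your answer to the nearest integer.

Excluded: 2711, 3377
Retained (n=12): Σ = 6010
Mean = 6010/12 = 500.8333

501 ms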